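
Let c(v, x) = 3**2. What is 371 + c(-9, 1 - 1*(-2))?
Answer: 380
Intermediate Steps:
c(v, x) = 9
371 + c(-9, 1 - 1*(-2)) = 371 + 9 = 380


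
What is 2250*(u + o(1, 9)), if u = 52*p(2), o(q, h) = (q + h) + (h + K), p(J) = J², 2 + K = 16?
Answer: 542250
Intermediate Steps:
K = 14 (K = -2 + 16 = 14)
o(q, h) = 14 + q + 2*h (o(q, h) = (q + h) + (h + 14) = (h + q) + (14 + h) = 14 + q + 2*h)
u = 208 (u = 52*2² = 52*4 = 208)
2250*(u + o(1, 9)) = 2250*(208 + (14 + 1 + 2*9)) = 2250*(208 + (14 + 1 + 18)) = 2250*(208 + 33) = 2250*241 = 542250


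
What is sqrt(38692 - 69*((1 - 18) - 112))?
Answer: sqrt(47593) ≈ 218.16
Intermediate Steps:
sqrt(38692 - 69*((1 - 18) - 112)) = sqrt(38692 - 69*(-17 - 112)) = sqrt(38692 - 69*(-129)) = sqrt(38692 + 8901) = sqrt(47593)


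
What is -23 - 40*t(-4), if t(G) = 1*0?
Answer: -23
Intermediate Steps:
t(G) = 0
-23 - 40*t(-4) = -23 - 40*0 = -23 + 0 = -23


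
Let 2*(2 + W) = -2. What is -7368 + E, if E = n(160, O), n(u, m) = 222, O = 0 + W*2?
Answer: -7146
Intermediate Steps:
W = -3 (W = -2 + (½)*(-2) = -2 - 1 = -3)
O = -6 (O = 0 - 3*2 = 0 - 6 = -6)
E = 222
-7368 + E = -7368 + 222 = -7146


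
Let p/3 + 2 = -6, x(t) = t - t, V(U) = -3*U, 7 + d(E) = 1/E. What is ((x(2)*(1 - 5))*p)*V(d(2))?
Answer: 0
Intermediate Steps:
d(E) = -7 + 1/E
x(t) = 0
p = -24 (p = -6 + 3*(-6) = -6 - 18 = -24)
((x(2)*(1 - 5))*p)*V(d(2)) = ((0*(1 - 5))*(-24))*(-3*(-7 + 1/2)) = ((0*(-4))*(-24))*(-3*(-7 + ½)) = (0*(-24))*(-3*(-13/2)) = 0*(39/2) = 0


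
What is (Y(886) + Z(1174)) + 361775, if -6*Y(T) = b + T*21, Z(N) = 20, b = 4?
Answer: 1076080/3 ≈ 3.5869e+5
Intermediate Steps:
Y(T) = -⅔ - 7*T/2 (Y(T) = -(4 + T*21)/6 = -(4 + 21*T)/6 = -⅔ - 7*T/2)
(Y(886) + Z(1174)) + 361775 = ((-⅔ - 7/2*886) + 20) + 361775 = ((-⅔ - 3101) + 20) + 361775 = (-9305/3 + 20) + 361775 = -9245/3 + 361775 = 1076080/3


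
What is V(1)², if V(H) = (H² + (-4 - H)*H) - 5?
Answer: 81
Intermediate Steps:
V(H) = -5 + H² + H*(-4 - H) (V(H) = (H² + H*(-4 - H)) - 5 = -5 + H² + H*(-4 - H))
V(1)² = (-5 - 4*1)² = (-5 - 4)² = (-9)² = 81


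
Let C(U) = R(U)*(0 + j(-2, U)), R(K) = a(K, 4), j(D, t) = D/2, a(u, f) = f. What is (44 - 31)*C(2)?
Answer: -52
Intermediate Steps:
j(D, t) = D/2 (j(D, t) = D*(½) = D/2)
R(K) = 4
C(U) = -4 (C(U) = 4*(0 + (½)*(-2)) = 4*(0 - 1) = 4*(-1) = -4)
(44 - 31)*C(2) = (44 - 31)*(-4) = 13*(-4) = -52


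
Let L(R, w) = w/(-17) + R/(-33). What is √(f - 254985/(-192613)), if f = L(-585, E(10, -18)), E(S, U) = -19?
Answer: √26165749149532817/36018631 ≈ 4.4910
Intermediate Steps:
L(R, w) = -w/17 - R/33 (L(R, w) = w*(-1/17) + R*(-1/33) = -w/17 - R/33)
f = 3524/187 (f = -1/17*(-19) - 1/33*(-585) = 19/17 + 195/11 = 3524/187 ≈ 18.845)
√(f - 254985/(-192613)) = √(3524/187 - 254985/(-192613)) = √(3524/187 - 254985*(-1/192613)) = √(3524/187 + 254985/192613) = √(726450407/36018631) = √26165749149532817/36018631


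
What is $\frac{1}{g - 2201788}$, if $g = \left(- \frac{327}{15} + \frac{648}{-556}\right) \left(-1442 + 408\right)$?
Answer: $- \frac{695}{1513738986} \approx -4.5913 \cdot 10^{-7}$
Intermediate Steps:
$g = \frac{16503674}{695}$ ($g = \left(\left(-327\right) \frac{1}{15} + 648 \left(- \frac{1}{556}\right)\right) \left(-1034\right) = \left(- \frac{109}{5} - \frac{162}{139}\right) \left(-1034\right) = \left(- \frac{15961}{695}\right) \left(-1034\right) = \frac{16503674}{695} \approx 23746.0$)
$\frac{1}{g - 2201788} = \frac{1}{\frac{16503674}{695} - 2201788} = \frac{1}{- \frac{1513738986}{695}} = - \frac{695}{1513738986}$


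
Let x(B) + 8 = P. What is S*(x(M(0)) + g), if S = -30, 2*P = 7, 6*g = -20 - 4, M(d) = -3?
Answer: 255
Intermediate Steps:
g = -4 (g = (-20 - 4)/6 = (⅙)*(-24) = -4)
P = 7/2 (P = (½)*7 = 7/2 ≈ 3.5000)
x(B) = -9/2 (x(B) = -8 + 7/2 = -9/2)
S*(x(M(0)) + g) = -30*(-9/2 - 4) = -30*(-17/2) = 255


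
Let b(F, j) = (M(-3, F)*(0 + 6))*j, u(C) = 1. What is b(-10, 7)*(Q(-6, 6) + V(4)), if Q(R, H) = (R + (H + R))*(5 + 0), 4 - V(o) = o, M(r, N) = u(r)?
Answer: -1260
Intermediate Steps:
M(r, N) = 1
V(o) = 4 - o
b(F, j) = 6*j (b(F, j) = (1*(0 + 6))*j = (1*6)*j = 6*j)
Q(R, H) = 5*H + 10*R (Q(R, H) = (H + 2*R)*5 = 5*H + 10*R)
b(-10, 7)*(Q(-6, 6) + V(4)) = (6*7)*((5*6 + 10*(-6)) + (4 - 1*4)) = 42*((30 - 60) + (4 - 4)) = 42*(-30 + 0) = 42*(-30) = -1260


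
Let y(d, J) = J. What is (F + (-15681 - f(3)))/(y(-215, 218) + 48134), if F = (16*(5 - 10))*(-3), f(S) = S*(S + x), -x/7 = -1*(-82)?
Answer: -429/1511 ≈ -0.28392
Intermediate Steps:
x = -574 (x = -(-7)*(-82) = -7*82 = -574)
f(S) = S*(-574 + S) (f(S) = S*(S - 574) = S*(-574 + S))
F = 240 (F = (16*(-5))*(-3) = -80*(-3) = 240)
(F + (-15681 - f(3)))/(y(-215, 218) + 48134) = (240 + (-15681 - 3*(-574 + 3)))/(218 + 48134) = (240 + (-15681 - 3*(-571)))/48352 = (240 + (-15681 - 1*(-1713)))*(1/48352) = (240 + (-15681 + 1713))*(1/48352) = (240 - 13968)*(1/48352) = -13728*1/48352 = -429/1511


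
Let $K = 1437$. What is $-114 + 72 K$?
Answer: $103350$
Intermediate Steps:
$-114 + 72 K = -114 + 72 \cdot 1437 = -114 + 103464 = 103350$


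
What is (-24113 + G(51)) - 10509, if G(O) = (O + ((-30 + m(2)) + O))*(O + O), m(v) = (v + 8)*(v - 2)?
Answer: -27278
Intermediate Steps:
m(v) = (-2 + v)*(8 + v) (m(v) = (8 + v)*(-2 + v) = (-2 + v)*(8 + v))
G(O) = 2*O*(-30 + 2*O) (G(O) = (O + ((-30 + (-16 + 2² + 6*2)) + O))*(O + O) = (O + ((-30 + (-16 + 4 + 12)) + O))*(2*O) = (O + ((-30 + 0) + O))*(2*O) = (O + (-30 + O))*(2*O) = (-30 + 2*O)*(2*O) = 2*O*(-30 + 2*O))
(-24113 + G(51)) - 10509 = (-24113 + 4*51*(-15 + 51)) - 10509 = (-24113 + 4*51*36) - 10509 = (-24113 + 7344) - 10509 = -16769 - 10509 = -27278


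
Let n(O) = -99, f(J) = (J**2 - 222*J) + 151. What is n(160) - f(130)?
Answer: 11710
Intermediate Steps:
f(J) = 151 + J**2 - 222*J
n(160) - f(130) = -99 - (151 + 130**2 - 222*130) = -99 - (151 + 16900 - 28860) = -99 - 1*(-11809) = -99 + 11809 = 11710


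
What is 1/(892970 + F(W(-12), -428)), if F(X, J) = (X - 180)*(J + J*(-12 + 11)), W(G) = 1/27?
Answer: 1/892970 ≈ 1.1199e-6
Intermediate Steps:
W(G) = 1/27
F(X, J) = 0 (F(X, J) = (-180 + X)*(J + J*(-1)) = (-180 + X)*(J - J) = (-180 + X)*0 = 0)
1/(892970 + F(W(-12), -428)) = 1/(892970 + 0) = 1/892970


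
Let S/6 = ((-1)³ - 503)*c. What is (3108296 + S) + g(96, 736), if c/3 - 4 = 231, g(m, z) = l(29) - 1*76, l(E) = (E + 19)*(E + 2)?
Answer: 977788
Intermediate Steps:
l(E) = (2 + E)*(19 + E) (l(E) = (19 + E)*(2 + E) = (2 + E)*(19 + E))
g(m, z) = 1412 (g(m, z) = (38 + 29² + 21*29) - 1*76 = (38 + 841 + 609) - 76 = 1488 - 76 = 1412)
c = 705 (c = 12 + 3*231 = 12 + 693 = 705)
S = -2131920 (S = 6*(((-1)³ - 503)*705) = 6*((-1 - 503)*705) = 6*(-504*705) = 6*(-355320) = -2131920)
(3108296 + S) + g(96, 736) = (3108296 - 2131920) + 1412 = 976376 + 1412 = 977788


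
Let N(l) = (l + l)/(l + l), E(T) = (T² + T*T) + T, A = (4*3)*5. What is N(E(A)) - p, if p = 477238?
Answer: -477237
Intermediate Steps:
A = 60 (A = 12*5 = 60)
E(T) = T + 2*T² (E(T) = (T² + T²) + T = 2*T² + T = T + 2*T²)
N(l) = 1 (N(l) = (2*l)/((2*l)) = (2*l)*(1/(2*l)) = 1)
N(E(A)) - p = 1 - 1*477238 = 1 - 477238 = -477237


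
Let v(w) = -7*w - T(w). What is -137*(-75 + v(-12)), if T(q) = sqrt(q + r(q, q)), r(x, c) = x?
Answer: -1233 + 274*I*sqrt(6) ≈ -1233.0 + 671.16*I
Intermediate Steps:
T(q) = sqrt(2)*sqrt(q) (T(q) = sqrt(q + q) = sqrt(2*q) = sqrt(2)*sqrt(q))
v(w) = -7*w - sqrt(2)*sqrt(w)
-137*(-75 + v(-12)) = -137*(-75 + (-7*(-12) - sqrt(2)*sqrt(-12))) = -137*(-75 + (84 - sqrt(2)*2*I*sqrt(3))) = -137*(-75 + (84 - 2*I*sqrt(6))) = -137*(9 - 2*I*sqrt(6)) = -1233 + 274*I*sqrt(6)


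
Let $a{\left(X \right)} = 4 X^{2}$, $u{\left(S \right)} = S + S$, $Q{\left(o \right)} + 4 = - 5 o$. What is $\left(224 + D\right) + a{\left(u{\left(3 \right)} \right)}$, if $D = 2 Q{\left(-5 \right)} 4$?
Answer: $536$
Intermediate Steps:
$Q{\left(o \right)} = -4 - 5 o$
$u{\left(S \right)} = 2 S$
$D = 168$ ($D = 2 \left(-4 - -25\right) 4 = 2 \left(-4 + 25\right) 4 = 2 \cdot 21 \cdot 4 = 42 \cdot 4 = 168$)
$\left(224 + D\right) + a{\left(u{\left(3 \right)} \right)} = \left(224 + 168\right) + 4 \left(2 \cdot 3\right)^{2} = 392 + 4 \cdot 6^{2} = 392 + 4 \cdot 36 = 392 + 144 = 536$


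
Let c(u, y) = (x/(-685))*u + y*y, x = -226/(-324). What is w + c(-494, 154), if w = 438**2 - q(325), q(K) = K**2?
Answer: 6099771386/55485 ≈ 1.0994e+5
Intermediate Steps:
x = 113/162 (x = -226*(-1/324) = 113/162 ≈ 0.69753)
c(u, y) = y**2 - 113*u/110970 (c(u, y) = ((113/162)/(-685))*u + y*y = ((113/162)*(-1/685))*u + y**2 = -113*u/110970 + y**2 = y**2 - 113*u/110970)
w = 86219 (w = 438**2 - 1*325**2 = 191844 - 1*105625 = 191844 - 105625 = 86219)
w + c(-494, 154) = 86219 + (154**2 - 113/110970*(-494)) = 86219 + (23716 + 27911/55485) = 86219 + 1315910171/55485 = 6099771386/55485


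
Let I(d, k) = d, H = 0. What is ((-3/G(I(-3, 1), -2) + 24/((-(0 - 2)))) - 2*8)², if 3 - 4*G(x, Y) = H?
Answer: 64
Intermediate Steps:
G(x, Y) = ¾ (G(x, Y) = ¾ - ¼*0 = ¾ + 0 = ¾)
((-3/G(I(-3, 1), -2) + 24/((-(0 - 2)))) - 2*8)² = ((-3/¾ + 24/((-(0 - 2)))) - 2*8)² = ((-3*4/3 + 24/((-1*(-2)))) - 16)² = ((-4 + 24/2) - 16)² = ((-4 + 24*(½)) - 16)² = ((-4 + 12) - 16)² = (8 - 16)² = (-8)² = 64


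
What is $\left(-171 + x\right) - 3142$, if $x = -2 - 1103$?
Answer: $-4418$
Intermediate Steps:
$x = -1105$ ($x = -2 - 1103 = -1105$)
$\left(-171 + x\right) - 3142 = \left(-171 - 1105\right) - 3142 = -1276 - 3142 = -4418$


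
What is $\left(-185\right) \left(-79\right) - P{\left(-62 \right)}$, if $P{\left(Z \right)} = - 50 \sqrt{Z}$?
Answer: $14615 + 50 i \sqrt{62} \approx 14615.0 + 393.7 i$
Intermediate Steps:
$\left(-185\right) \left(-79\right) - P{\left(-62 \right)} = \left(-185\right) \left(-79\right) - - 50 \sqrt{-62} = 14615 - - 50 i \sqrt{62} = 14615 + 50 i \sqrt{62}$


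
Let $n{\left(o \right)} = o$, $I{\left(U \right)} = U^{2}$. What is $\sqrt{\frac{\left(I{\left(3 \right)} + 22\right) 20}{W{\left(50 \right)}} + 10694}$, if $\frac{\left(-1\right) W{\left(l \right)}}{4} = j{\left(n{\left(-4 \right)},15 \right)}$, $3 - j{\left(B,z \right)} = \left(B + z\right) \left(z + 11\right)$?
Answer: $\frac{\sqrt{856515631}}{283} \approx 103.41$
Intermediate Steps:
$j{\left(B,z \right)} = 3 - \left(11 + z\right) \left(B + z\right)$ ($j{\left(B,z \right)} = 3 - \left(B + z\right) \left(z + 11\right) = 3 - \left(B + z\right) \left(11 + z\right) = 3 - \left(11 + z\right) \left(B + z\right)$)
$W{\left(l \right)} = 1132$ ($W{\left(l \right)} = - 4 \left(3 - 15^{2} - -44 - 165 - \left(-4\right) 15\right) = - 4 \left(3 - 225 + 44 - 165 + 60\right) = \left(-4\right) \left(-283\right) = 1132$)
$\sqrt{\frac{\left(I{\left(3 \right)} + 22\right) 20}{W{\left(50 \right)}} + 10694} = \sqrt{\frac{\left(3^{2} + 22\right) 20}{1132} + 10694} = \sqrt{\left(9 + 22\right) 20 \cdot \frac{1}{1132} + 10694} = \sqrt{31 \cdot 20 \cdot \frac{1}{1132} + 10694} = \sqrt{620 \cdot \frac{1}{1132} + 10694} = \sqrt{\frac{155}{283} + 10694} = \sqrt{\frac{3026557}{283}} = \frac{\sqrt{856515631}}{283}$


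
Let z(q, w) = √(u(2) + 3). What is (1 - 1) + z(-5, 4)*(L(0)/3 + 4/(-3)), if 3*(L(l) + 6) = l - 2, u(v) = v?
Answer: -32*√5/9 ≈ -7.9505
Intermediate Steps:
L(l) = -20/3 + l/3 (L(l) = -6 + (l - 2)/3 = -6 + (-2 + l)/3 = -6 + (-⅔ + l/3) = -20/3 + l/3)
z(q, w) = √5 (z(q, w) = √(2 + 3) = √5)
(1 - 1) + z(-5, 4)*(L(0)/3 + 4/(-3)) = (1 - 1) + √5*((-20/3 + (⅓)*0)/3 + 4/(-3)) = 0 + √5*((-20/3 + 0)*(⅓) + 4*(-⅓)) = 0 + √5*(-20/3*⅓ - 4/3) = 0 + √5*(-20/9 - 4/3) = 0 + √5*(-32/9) = 0 - 32*√5/9 = -32*√5/9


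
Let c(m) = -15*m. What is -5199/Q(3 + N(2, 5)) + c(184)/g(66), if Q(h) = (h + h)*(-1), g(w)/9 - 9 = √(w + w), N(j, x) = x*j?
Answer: 112303/442 - 1840*√33/153 ≈ 184.99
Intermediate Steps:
N(j, x) = j*x
g(w) = 81 + 9*√2*√w (g(w) = 81 + 9*√(w + w) = 81 + 9*√(2*w) = 81 + 9*(√2*√w) = 81 + 9*√2*√w)
Q(h) = -2*h (Q(h) = (2*h)*(-1) = -2*h)
-5199/Q(3 + N(2, 5)) + c(184)/g(66) = -5199*(-1/(2*(3 + 2*5))) + (-15*184)/(81 + 9*√2*√66) = -5199*(-1/(2*(3 + 10))) - 2760/(81 + 18*√33) = -5199/((-2*13)) - 2760/(81 + 18*√33) = -5199/(-26) - 2760/(81 + 18*√33) = -5199*(-1/26) - 2760/(81 + 18*√33) = 5199/26 - 2760/(81 + 18*√33)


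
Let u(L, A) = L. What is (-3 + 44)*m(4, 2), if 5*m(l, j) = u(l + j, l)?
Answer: 246/5 ≈ 49.200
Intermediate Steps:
m(l, j) = j/5 + l/5 (m(l, j) = (l + j)/5 = (j + l)/5 = j/5 + l/5)
(-3 + 44)*m(4, 2) = (-3 + 44)*((1/5)*2 + (1/5)*4) = 41*(2/5 + 4/5) = 41*(6/5) = 246/5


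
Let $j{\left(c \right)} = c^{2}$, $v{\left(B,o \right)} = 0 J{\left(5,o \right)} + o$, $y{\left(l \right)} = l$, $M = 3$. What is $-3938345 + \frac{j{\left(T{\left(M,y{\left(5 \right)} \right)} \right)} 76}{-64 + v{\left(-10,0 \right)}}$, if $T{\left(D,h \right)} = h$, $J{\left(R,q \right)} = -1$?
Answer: $- \frac{63013995}{16} \approx -3.9384 \cdot 10^{6}$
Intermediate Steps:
$v{\left(B,o \right)} = o$ ($v{\left(B,o \right)} = 0 \left(-1\right) + o = 0 + o = o$)
$-3938345 + \frac{j{\left(T{\left(M,y{\left(5 \right)} \right)} \right)} 76}{-64 + v{\left(-10,0 \right)}} = -3938345 + \frac{5^{2} \cdot 76}{-64 + 0} = -3938345 + \frac{25 \cdot 76}{-64} = -3938345 + 1900 \left(- \frac{1}{64}\right) = -3938345 - \frac{475}{16} = - \frac{63013995}{16}$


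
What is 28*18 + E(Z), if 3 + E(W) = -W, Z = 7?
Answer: 494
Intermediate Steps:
E(W) = -3 - W
28*18 + E(Z) = 28*18 + (-3 - 1*7) = 504 + (-3 - 7) = 504 - 10 = 494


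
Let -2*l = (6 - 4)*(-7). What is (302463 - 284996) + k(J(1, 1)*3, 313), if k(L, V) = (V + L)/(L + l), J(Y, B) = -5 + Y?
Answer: 87034/5 ≈ 17407.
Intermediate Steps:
l = 7 (l = -(6 - 4)*(-7)/2 = -(-7) = -1/2*(-14) = 7)
k(L, V) = (L + V)/(7 + L) (k(L, V) = (V + L)/(L + 7) = (L + V)/(7 + L))
(302463 - 284996) + k(J(1, 1)*3, 313) = (302463 - 284996) + ((-5 + 1)*3 + 313)/(7 + (-5 + 1)*3) = 17467 + (-4*3 + 313)/(7 - 4*3) = 17467 + (-12 + 313)/(7 - 12) = 17467 + 301/(-5) = 17467 - 1/5*301 = 17467 - 301/5 = 87034/5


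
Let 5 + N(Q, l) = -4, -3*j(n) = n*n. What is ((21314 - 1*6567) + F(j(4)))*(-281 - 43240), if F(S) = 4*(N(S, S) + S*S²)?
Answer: -5524454191/9 ≈ -6.1383e+8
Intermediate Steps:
j(n) = -n²/3 (j(n) = -n*n/3 = -n²/3)
N(Q, l) = -9 (N(Q, l) = -5 - 4 = -9)
F(S) = -36 + 4*S³ (F(S) = 4*(-9 + S*S²) = 4*(-9 + S³) = -36 + 4*S³)
((21314 - 1*6567) + F(j(4)))*(-281 - 43240) = ((21314 - 1*6567) + (-36 + 4*(-⅓*4²)³))*(-281 - 43240) = ((21314 - 6567) + (-36 + 4*(-⅓*16)³))*(-43521) = (14747 + (-36 + 4*(-16/3)³))*(-43521) = (14747 + (-36 + 4*(-4096/27)))*(-43521) = (14747 + (-36 - 16384/27))*(-43521) = (14747 - 17356/27)*(-43521) = (380813/27)*(-43521) = -5524454191/9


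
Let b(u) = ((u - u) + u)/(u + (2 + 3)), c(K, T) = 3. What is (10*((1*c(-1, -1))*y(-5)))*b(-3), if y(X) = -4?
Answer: 180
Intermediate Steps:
b(u) = u/(5 + u) (b(u) = (0 + u)/(u + 5) = u/(5 + u))
(10*((1*c(-1, -1))*y(-5)))*b(-3) = (10*((1*3)*(-4)))*(-3/(5 - 3)) = (10*(3*(-4)))*(-3/2) = (10*(-12))*(-3*1/2) = -120*(-3/2) = 180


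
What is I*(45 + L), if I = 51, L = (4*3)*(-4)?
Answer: -153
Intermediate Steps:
L = -48 (L = 12*(-4) = -48)
I*(45 + L) = 51*(45 - 48) = 51*(-3) = -153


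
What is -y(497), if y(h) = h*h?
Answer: -247009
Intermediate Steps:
y(h) = h²
-y(497) = -1*497² = -1*247009 = -247009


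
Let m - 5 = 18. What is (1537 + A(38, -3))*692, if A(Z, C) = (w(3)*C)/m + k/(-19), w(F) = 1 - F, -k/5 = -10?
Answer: 464078036/437 ≈ 1.0620e+6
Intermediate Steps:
k = 50 (k = -5*(-10) = 50)
m = 23 (m = 5 + 18 = 23)
A(Z, C) = -50/19 - 2*C/23 (A(Z, C) = ((1 - 1*3)*C)/23 + 50/(-19) = ((1 - 3)*C)*(1/23) + 50*(-1/19) = -2*C*(1/23) - 50/19 = -2*C/23 - 50/19 = -50/19 - 2*C/23)
(1537 + A(38, -3))*692 = (1537 + (-50/19 - 2/23*(-3)))*692 = (1537 + (-50/19 + 6/23))*692 = (1537 - 1036/437)*692 = (670633/437)*692 = 464078036/437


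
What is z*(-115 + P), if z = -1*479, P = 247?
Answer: -63228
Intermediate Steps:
z = -479
z*(-115 + P) = -479*(-115 + 247) = -479*132 = -63228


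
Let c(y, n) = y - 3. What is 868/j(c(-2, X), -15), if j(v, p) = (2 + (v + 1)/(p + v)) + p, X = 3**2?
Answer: -1085/16 ≈ -67.813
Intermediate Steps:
X = 9
c(y, n) = -3 + y
j(v, p) = 2 + p + (1 + v)/(p + v) (j(v, p) = (2 + (1 + v)/(p + v)) + p = 2 + p + (1 + v)/(p + v))
868/j(c(-2, X), -15) = 868/(((1 + (-15)**2 + 2*(-15) + 3*(-3 - 2) - 15*(-3 - 2))/(-15 + (-3 - 2)))) = 868/(((1 + 225 - 30 + 3*(-5) - 15*(-5))/(-15 - 5))) = 868/(((1 + 225 - 30 - 15 + 75)/(-20))) = 868/((-1/20*256)) = 868/(-64/5) = 868*(-5/64) = -1085/16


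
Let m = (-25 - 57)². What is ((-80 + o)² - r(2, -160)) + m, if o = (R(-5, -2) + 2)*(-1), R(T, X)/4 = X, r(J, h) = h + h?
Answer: 12520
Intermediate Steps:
r(J, h) = 2*h
R(T, X) = 4*X
o = 6 (o = (4*(-2) + 2)*(-1) = (-8 + 2)*(-1) = -6*(-1) = 6)
m = 6724 (m = (-82)² = 6724)
((-80 + o)² - r(2, -160)) + m = ((-80 + 6)² - 2*(-160)) + 6724 = ((-74)² - 1*(-320)) + 6724 = (5476 + 320) + 6724 = 5796 + 6724 = 12520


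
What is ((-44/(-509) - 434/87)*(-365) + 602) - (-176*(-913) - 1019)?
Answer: -6964730491/44283 ≈ -1.5728e+5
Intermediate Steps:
((-44/(-509) - 434/87)*(-365) + 602) - (-176*(-913) - 1019) = ((-44*(-1/509) - 434*1/87)*(-365) + 602) - (160688 - 1019) = ((44/509 - 434/87)*(-365) + 602) - 1*159669 = (-217078/44283*(-365) + 602) - 159669 = (79233470/44283 + 602) - 159669 = 105891836/44283 - 159669 = -6964730491/44283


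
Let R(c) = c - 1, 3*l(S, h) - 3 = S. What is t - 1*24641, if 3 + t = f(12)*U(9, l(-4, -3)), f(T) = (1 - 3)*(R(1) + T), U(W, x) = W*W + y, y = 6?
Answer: -26732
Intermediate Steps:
l(S, h) = 1 + S/3
R(c) = -1 + c
U(W, x) = 6 + W² (U(W, x) = W*W + 6 = W² + 6 = 6 + W²)
f(T) = -2*T (f(T) = (1 - 3)*((-1 + 1) + T) = -2*(0 + T) = -2*T)
t = -2091 (t = -3 + (-2*12)*(6 + 9²) = -3 - 24*(6 + 81) = -3 - 24*87 = -3 - 2088 = -2091)
t - 1*24641 = -2091 - 1*24641 = -2091 - 24641 = -26732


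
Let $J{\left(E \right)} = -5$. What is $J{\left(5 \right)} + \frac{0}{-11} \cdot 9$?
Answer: $-5$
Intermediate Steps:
$J{\left(5 \right)} + \frac{0}{-11} \cdot 9 = -5 + \frac{0}{-11} \cdot 9 = -5 + 0 \left(- \frac{1}{11}\right) 9 = -5 + 0 \cdot 9 = -5 + 0 = -5$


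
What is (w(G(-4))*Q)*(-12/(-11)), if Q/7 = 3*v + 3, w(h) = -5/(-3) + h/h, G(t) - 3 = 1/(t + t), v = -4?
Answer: -2016/11 ≈ -183.27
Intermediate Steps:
G(t) = 3 + 1/(2*t) (G(t) = 3 + 1/(t + t) = 3 + 1/(2*t))
w(h) = 8/3 (w(h) = -5*(-⅓) + 1 = 5/3 + 1 = 8/3)
Q = -63 (Q = 7*(3*(-4) + 3) = 7*(-12 + 3) = 7*(-9) = -63)
(w(G(-4))*Q)*(-12/(-11)) = ((8/3)*(-63))*(-12/(-11)) = -(-2016)*(-1)/11 = -168*12/11 = -2016/11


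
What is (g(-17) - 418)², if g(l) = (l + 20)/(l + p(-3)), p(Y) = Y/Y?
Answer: 44769481/256 ≈ 1.7488e+5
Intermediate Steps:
p(Y) = 1
g(l) = (20 + l)/(1 + l) (g(l) = (l + 20)/(l + 1) = (20 + l)/(1 + l))
(g(-17) - 418)² = ((20 - 17)/(1 - 17) - 418)² = (3/(-16) - 418)² = (-1/16*3 - 418)² = (-3/16 - 418)² = (-6691/16)² = 44769481/256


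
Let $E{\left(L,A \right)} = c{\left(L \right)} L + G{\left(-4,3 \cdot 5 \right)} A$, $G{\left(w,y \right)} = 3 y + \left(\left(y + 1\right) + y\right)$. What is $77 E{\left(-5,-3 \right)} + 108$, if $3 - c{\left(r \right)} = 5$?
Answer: $-16678$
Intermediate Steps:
$G{\left(w,y \right)} = 1 + 5 y$ ($G{\left(w,y \right)} = 3 y + \left(\left(1 + y\right) + y\right) = 3 y + \left(1 + 2 y\right) = 1 + 5 y$)
$c{\left(r \right)} = -2$ ($c{\left(r \right)} = 3 - 5 = -2$)
$E{\left(L,A \right)} = - 2 L + 76 A$ ($E{\left(L,A \right)} = - 2 L + \left(1 + 5 \cdot 3 \cdot 5\right) A = - 2 L + \left(1 + 5 \cdot 15\right) A = - 2 L + \left(1 + 75\right) A = - 2 L + 76 A$)
$77 E{\left(-5,-3 \right)} + 108 = 77 \left(\left(-2\right) \left(-5\right) + 76 \left(-3\right)\right) + 108 = 77 \left(10 - 228\right) + 108 = 77 \left(-218\right) + 108 = -16786 + 108 = -16678$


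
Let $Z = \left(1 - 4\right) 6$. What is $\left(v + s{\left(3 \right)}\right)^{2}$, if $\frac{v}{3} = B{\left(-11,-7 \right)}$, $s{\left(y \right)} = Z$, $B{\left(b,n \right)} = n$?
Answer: $1521$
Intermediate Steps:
$Z = -18$ ($Z = \left(-3\right) 6 = -18$)
$s{\left(y \right)} = -18$
$v = -21$ ($v = 3 \left(-7\right) = -21$)
$\left(v + s{\left(3 \right)}\right)^{2} = \left(-21 - 18\right)^{2} = \left(-39\right)^{2} = 1521$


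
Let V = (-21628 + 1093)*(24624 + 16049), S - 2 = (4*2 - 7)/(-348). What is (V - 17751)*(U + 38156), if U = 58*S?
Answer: -31966082104931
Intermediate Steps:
S = 695/348 (S = 2 + (4*2 - 7)/(-348) = 2 + (8 - 7)*(-1/348) = 2 + 1*(-1/348) = 2 - 1/348 = 695/348 ≈ 1.9971)
V = -835220055 (V = -20535*40673 = -835220055)
U = 695/6 (U = 58*(695/348) = 695/6 ≈ 115.83)
(V - 17751)*(U + 38156) = (-835220055 - 17751)*(695/6 + 38156) = -835237806*229631/6 = -31966082104931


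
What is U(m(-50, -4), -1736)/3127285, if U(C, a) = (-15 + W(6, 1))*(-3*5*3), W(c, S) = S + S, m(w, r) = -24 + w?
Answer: 117/625457 ≈ 0.00018706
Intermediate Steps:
W(c, S) = 2*S
U(C, a) = 585 (U(C, a) = (-15 + 2*1)*(-3*5*3) = (-15 + 2)*(-15*3) = -13*(-45) = 585)
U(m(-50, -4), -1736)/3127285 = 585/3127285 = 585*(1/3127285) = 117/625457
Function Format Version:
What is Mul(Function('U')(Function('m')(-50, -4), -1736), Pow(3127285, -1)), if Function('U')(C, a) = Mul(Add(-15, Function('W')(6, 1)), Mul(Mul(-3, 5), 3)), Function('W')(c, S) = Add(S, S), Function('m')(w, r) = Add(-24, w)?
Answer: Rational(117, 625457) ≈ 0.00018706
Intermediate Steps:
Function('W')(c, S) = Mul(2, S)
Function('U')(C, a) = 585 (Function('U')(C, a) = Mul(Add(-15, Mul(2, 1)), Mul(Mul(-3, 5), 3)) = Mul(Add(-15, 2), Mul(-15, 3)) = Mul(-13, -45) = 585)
Mul(Function('U')(Function('m')(-50, -4), -1736), Pow(3127285, -1)) = Mul(585, Pow(3127285, -1)) = Mul(585, Rational(1, 3127285)) = Rational(117, 625457)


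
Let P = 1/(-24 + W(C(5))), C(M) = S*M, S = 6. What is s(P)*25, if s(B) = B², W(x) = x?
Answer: 25/36 ≈ 0.69444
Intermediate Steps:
C(M) = 6*M
P = ⅙ (P = 1/(-24 + 6*5) = 1/(-24 + 30) = 1/6 = ⅙ ≈ 0.16667)
s(P)*25 = (⅙)²*25 = (1/36)*25 = 25/36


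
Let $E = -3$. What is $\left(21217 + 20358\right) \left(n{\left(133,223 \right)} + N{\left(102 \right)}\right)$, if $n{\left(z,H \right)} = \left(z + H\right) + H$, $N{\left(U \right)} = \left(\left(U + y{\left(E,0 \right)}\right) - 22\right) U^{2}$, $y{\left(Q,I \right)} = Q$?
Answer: $33330137025$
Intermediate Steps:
$N{\left(U \right)} = U^{2} \left(-25 + U\right)$ ($N{\left(U \right)} = \left(\left(U - 3\right) - 22\right) U^{2} = \left(\left(-3 + U\right) - 22\right) U^{2} = \left(-25 + U\right) U^{2} = U^{2} \left(-25 + U\right)$)
$n{\left(z,H \right)} = z + 2 H$ ($n{\left(z,H \right)} = \left(H + z\right) + H = z + 2 H$)
$\left(21217 + 20358\right) \left(n{\left(133,223 \right)} + N{\left(102 \right)}\right) = \left(21217 + 20358\right) \left(\left(133 + 2 \cdot 223\right) + 102^{2} \left(-25 + 102\right)\right) = 41575 \left(\left(133 + 446\right) + 10404 \cdot 77\right) = 41575 \left(579 + 801108\right) = 41575 \cdot 801687 = 33330137025$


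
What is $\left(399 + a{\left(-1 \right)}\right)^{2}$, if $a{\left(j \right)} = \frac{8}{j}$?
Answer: $152881$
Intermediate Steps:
$\left(399 + a{\left(-1 \right)}\right)^{2} = \left(399 + \frac{8}{-1}\right)^{2} = \left(399 + 8 \left(-1\right)\right)^{2} = \left(399 - 8\right)^{2} = 391^{2} = 152881$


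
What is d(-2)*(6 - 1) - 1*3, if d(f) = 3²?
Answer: 42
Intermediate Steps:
d(f) = 9
d(-2)*(6 - 1) - 1*3 = 9*(6 - 1) - 1*3 = 9*5 - 3 = 45 - 3 = 42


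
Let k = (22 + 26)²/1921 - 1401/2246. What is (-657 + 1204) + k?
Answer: 2362551065/4314566 ≈ 547.58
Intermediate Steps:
k = 2483463/4314566 (k = 48²*(1/1921) - 1401*1/2246 = 2304*(1/1921) - 1401/2246 = 2304/1921 - 1401/2246 = 2483463/4314566 ≈ 0.57560)
(-657 + 1204) + k = (-657 + 1204) + 2483463/4314566 = 547 + 2483463/4314566 = 2362551065/4314566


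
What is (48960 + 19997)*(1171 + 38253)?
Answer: 2718560768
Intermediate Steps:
(48960 + 19997)*(1171 + 38253) = 68957*39424 = 2718560768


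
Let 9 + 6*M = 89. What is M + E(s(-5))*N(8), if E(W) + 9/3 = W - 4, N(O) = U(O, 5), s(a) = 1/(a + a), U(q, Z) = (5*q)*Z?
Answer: -4220/3 ≈ -1406.7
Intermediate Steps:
M = 40/3 (M = -3/2 + (⅙)*89 = -3/2 + 89/6 = 40/3 ≈ 13.333)
U(q, Z) = 5*Z*q
s(a) = 1/(2*a)
N(O) = 25*O (N(O) = 5*5*O = 25*O)
E(W) = -7 + W (E(W) = -3 + (W - 4) = -3 + (-4 + W) = -7 + W)
M + E(s(-5))*N(8) = 40/3 + (-7 + (½)/(-5))*(25*8) = 40/3 + (-7 + (½)*(-⅕))*200 = 40/3 + (-7 - ⅒)*200 = 40/3 - 71/10*200 = 40/3 - 1420 = -4220/3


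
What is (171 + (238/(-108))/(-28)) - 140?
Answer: 6713/216 ≈ 31.079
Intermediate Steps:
(171 + (238/(-108))/(-28)) - 140 = (171 + (238*(-1/108))*(-1/28)) - 140 = (171 - 119/54*(-1/28)) - 140 = (171 + 17/216) - 140 = 36953/216 - 140 = 6713/216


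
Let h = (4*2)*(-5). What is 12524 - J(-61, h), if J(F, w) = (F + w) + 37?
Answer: 12588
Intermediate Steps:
h = -40 (h = 8*(-5) = -40)
J(F, w) = 37 + F + w
12524 - J(-61, h) = 12524 - (37 - 61 - 40) = 12524 - 1*(-64) = 12524 + 64 = 12588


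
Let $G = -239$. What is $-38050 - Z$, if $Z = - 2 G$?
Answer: $-38528$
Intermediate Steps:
$Z = 478$ ($Z = \left(-2\right) \left(-239\right) = 478$)
$-38050 - Z = -38050 - 478 = -38528$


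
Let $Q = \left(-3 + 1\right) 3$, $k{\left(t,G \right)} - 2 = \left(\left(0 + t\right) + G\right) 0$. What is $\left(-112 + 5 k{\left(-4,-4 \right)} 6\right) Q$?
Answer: $312$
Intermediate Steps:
$k{\left(t,G \right)} = 2$ ($k{\left(t,G \right)} = 2 + \left(\left(0 + t\right) + G\right) 0 = 2 + \left(t + G\right) 0 = 2 + \left(G + t\right) 0 = 2 + 0 = 2$)
$Q = -6$ ($Q = \left(-2\right) 3 = -6$)
$\left(-112 + 5 k{\left(-4,-4 \right)} 6\right) Q = \left(-112 + 5 \cdot 2 \cdot 6\right) \left(-6\right) = \left(-112 + 10 \cdot 6\right) \left(-6\right) = \left(-112 + 60\right) \left(-6\right) = \left(-52\right) \left(-6\right) = 312$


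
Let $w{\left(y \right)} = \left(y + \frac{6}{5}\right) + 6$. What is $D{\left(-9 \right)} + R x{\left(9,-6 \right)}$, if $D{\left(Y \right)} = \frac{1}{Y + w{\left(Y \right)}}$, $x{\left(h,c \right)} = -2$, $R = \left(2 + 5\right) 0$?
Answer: $- \frac{5}{54} \approx -0.092593$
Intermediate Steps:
$w{\left(y \right)} = \frac{36}{5} + y$ ($w{\left(y \right)} = \left(y + 6 \cdot \frac{1}{5}\right) + 6 = \left(y + \frac{6}{5}\right) + 6 = \left(\frac{6}{5} + y\right) + 6 = \frac{36}{5} + y$)
$R = 0$ ($R = 7 \cdot 0 = 0$)
$D{\left(Y \right)} = \frac{1}{\frac{36}{5} + 2 Y}$ ($D{\left(Y \right)} = \frac{1}{Y + \left(\frac{36}{5} + Y\right)} = \frac{1}{\frac{36}{5} + 2 Y}$)
$D{\left(-9 \right)} + R x{\left(9,-6 \right)} = \frac{5}{2 \left(18 + 5 \left(-9\right)\right)} + 0 \left(-2\right) = \frac{5}{2 \left(18 - 45\right)} + 0 = \frac{5}{2 \left(-27\right)} + 0 = \frac{5}{2} \left(- \frac{1}{27}\right) + 0 = - \frac{5}{54} + 0 = - \frac{5}{54}$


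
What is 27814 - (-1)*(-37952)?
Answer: -10138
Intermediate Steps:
27814 - (-1)*(-37952) = 27814 - 1*37952 = 27814 - 37952 = -10138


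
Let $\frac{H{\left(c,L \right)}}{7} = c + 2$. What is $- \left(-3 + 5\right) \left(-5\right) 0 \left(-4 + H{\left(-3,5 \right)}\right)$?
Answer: $0$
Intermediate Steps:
$H{\left(c,L \right)} = 14 + 7 c$ ($H{\left(c,L \right)} = 7 \left(c + 2\right) = 7 \left(2 + c\right) = 14 + 7 c$)
$- \left(-3 + 5\right) \left(-5\right) 0 \left(-4 + H{\left(-3,5 \right)}\right) = - \left(-3 + 5\right) \left(-5\right) 0 \left(-4 + \left(14 + 7 \left(-3\right)\right)\right) = - 2 \left(-5\right) 0 \left(-4 + \left(14 - 21\right)\right) = - \left(-10\right) 0 \left(-4 - 7\right) = - \left(-10\right) 0 \left(-11\right) = - \left(-10\right) 0 = \left(-1\right) 0 = 0$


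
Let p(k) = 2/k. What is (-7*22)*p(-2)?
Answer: 154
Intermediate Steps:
(-7*22)*p(-2) = (-7*22)*(2/(-2)) = -308*(-1)/2 = -154*(-1) = 154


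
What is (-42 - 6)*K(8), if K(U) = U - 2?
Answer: -288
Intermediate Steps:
K(U) = -2 + U
(-42 - 6)*K(8) = (-42 - 6)*(-2 + 8) = -48*6 = -288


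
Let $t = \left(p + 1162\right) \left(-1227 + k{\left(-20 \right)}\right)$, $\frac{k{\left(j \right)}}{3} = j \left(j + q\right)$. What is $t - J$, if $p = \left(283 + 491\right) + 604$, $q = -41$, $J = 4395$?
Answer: $6175425$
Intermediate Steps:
$k{\left(j \right)} = 3 j \left(-41 + j\right)$ ($k{\left(j \right)} = 3 j \left(j - 41\right) = 3 j \left(-41 + j\right)$)
$p = 1378$ ($p = 774 + 604 = 1378$)
$t = 6179820$ ($t = \left(1378 + 1162\right) \left(-1227 + 3 \left(-20\right) \left(-41 - 20\right)\right) = 2540 \left(-1227 + 3 \left(-20\right) \left(-61\right)\right) = 2540 \left(-1227 + 3660\right) = 2540 \cdot 2433 = 6179820$)
$t - J = 6179820 - 4395 = 6175425$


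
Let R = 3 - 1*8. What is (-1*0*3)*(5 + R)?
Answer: 0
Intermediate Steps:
R = -5 (R = 3 - 8 = -5)
(-1*0*3)*(5 + R) = (-1*0*3)*(5 - 5) = (0*3)*0 = 0*0 = 0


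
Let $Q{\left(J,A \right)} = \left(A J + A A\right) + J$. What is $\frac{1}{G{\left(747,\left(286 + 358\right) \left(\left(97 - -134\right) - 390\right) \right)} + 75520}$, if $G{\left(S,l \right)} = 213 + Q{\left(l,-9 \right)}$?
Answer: $\frac{1}{894982} \approx 1.1173 \cdot 10^{-6}$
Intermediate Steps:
$Q{\left(J,A \right)} = J + A^{2} + A J$ ($Q{\left(J,A \right)} = \left(A J + A^{2}\right) + J = \left(A^{2} + A J\right) + J = J + A^{2} + A J$)
$G{\left(S,l \right)} = 294 - 8 l$ ($G{\left(S,l \right)} = 213 + \left(l + \left(-9\right)^{2} - 9 l\right) = 213 + \left(l + 81 - 9 l\right) = 213 - \left(-81 + 8 l\right) = 294 - 8 l$)
$\frac{1}{G{\left(747,\left(286 + 358\right) \left(\left(97 - -134\right) - 390\right) \right)} + 75520} = \frac{1}{\left(294 - 8 \left(286 + 358\right) \left(\left(97 - -134\right) - 390\right)\right) + 75520} = \frac{1}{\left(294 - 8 \cdot 644 \left(\left(97 + 134\right) - 390\right)\right) + 75520} = \frac{1}{\left(294 - 8 \cdot 644 \left(231 - 390\right)\right) + 75520} = \frac{1}{\left(294 - 8 \cdot 644 \left(-159\right)\right) + 75520} = \frac{1}{\left(294 - -819168\right) + 75520} = \frac{1}{\left(294 + 819168\right) + 75520} = \frac{1}{819462 + 75520} = \frac{1}{894982}$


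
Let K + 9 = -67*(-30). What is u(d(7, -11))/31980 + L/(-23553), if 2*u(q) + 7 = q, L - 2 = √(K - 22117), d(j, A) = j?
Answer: -2/23553 - 2*I*√5029/23553 ≈ -8.4915e-5 - 0.0060218*I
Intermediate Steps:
K = 2001 (K = -9 - 67*(-30) = -9 + 2010 = 2001)
L = 2 + 2*I*√5029 (L = 2 + √(2001 - 22117) = 2 + √(-20116) = 2 + 2*I*√5029 ≈ 2.0 + 141.83*I)
u(q) = -7/2 + q/2
u(d(7, -11))/31980 + L/(-23553) = (-7/2 + (½)*7)/31980 + (2 + 2*I*√5029)/(-23553) = (-7/2 + 7/2)*(1/31980) + (2 + 2*I*√5029)*(-1/23553) = 0*(1/31980) + (-2/23553 - 2*I*√5029/23553) = 0 + (-2/23553 - 2*I*√5029/23553) = -2/23553 - 2*I*√5029/23553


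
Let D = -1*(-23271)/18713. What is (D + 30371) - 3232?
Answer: 507875378/18713 ≈ 27140.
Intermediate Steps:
D = 23271/18713 (D = 23271*(1/18713) = 23271/18713 ≈ 1.2436)
(D + 30371) - 3232 = (23271/18713 + 30371) - 3232 = 568355794/18713 - 3232 = 507875378/18713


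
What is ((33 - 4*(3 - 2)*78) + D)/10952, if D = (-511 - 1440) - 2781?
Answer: -5011/10952 ≈ -0.45754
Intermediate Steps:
D = -4732 (D = -1951 - 2781 = -4732)
((33 - 4*(3 - 2)*78) + D)/10952 = ((33 - 4*(3 - 2)*78) - 4732)/10952 = ((33 - 4*1*78) - 4732)*(1/10952) = ((33 - 4*78) - 4732)*(1/10952) = ((33 - 312) - 4732)*(1/10952) = (-279 - 4732)*(1/10952) = -5011*1/10952 = -5011/10952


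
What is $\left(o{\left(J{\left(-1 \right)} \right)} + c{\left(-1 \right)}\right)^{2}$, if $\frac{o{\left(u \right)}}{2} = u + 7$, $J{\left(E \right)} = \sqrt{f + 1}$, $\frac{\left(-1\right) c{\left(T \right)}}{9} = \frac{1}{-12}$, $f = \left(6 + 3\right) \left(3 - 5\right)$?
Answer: $\frac{2393}{16} + 59 i \sqrt{17} \approx 149.56 + 243.26 i$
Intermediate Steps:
$f = -18$ ($f = 9 \left(3 - 5\right) = 9 \left(-2\right) = -18$)
$c{\left(T \right)} = \frac{3}{4}$ ($c{\left(T \right)} = - \frac{9}{-12} = \left(-9\right) \left(- \frac{1}{12}\right) = \frac{3}{4}$)
$J{\left(E \right)} = i \sqrt{17}$ ($J{\left(E \right)} = \sqrt{-18 + 1} = \sqrt{-17} = i \sqrt{17}$)
$o{\left(u \right)} = 14 + 2 u$ ($o{\left(u \right)} = 2 \left(u + 7\right) = 2 \left(7 + u\right) = 14 + 2 u$)
$\left(o{\left(J{\left(-1 \right)} \right)} + c{\left(-1 \right)}\right)^{2} = \left(\left(14 + 2 i \sqrt{17}\right) + \frac{3}{4}\right)^{2} = \left(\frac{59}{4} + 2 i \sqrt{17}\right)^{2}$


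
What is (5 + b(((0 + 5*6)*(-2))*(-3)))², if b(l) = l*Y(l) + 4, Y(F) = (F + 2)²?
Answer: 35549367104241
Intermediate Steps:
Y(F) = (2 + F)²
b(l) = 4 + l*(2 + l)² (b(l) = l*(2 + l)² + 4 = 4 + l*(2 + l)²)
(5 + b(((0 + 5*6)*(-2))*(-3)))² = (5 + (4 + (((0 + 5*6)*(-2))*(-3))*(2 + ((0 + 5*6)*(-2))*(-3))²))² = (5 + (4 + (((0 + 30)*(-2))*(-3))*(2 + ((0 + 30)*(-2))*(-3))²))² = (5 + (4 + ((30*(-2))*(-3))*(2 + (30*(-2))*(-3))²))² = (5 + (4 + (-60*(-3))*(2 - 60*(-3))²))² = (5 + (4 + 180*(2 + 180)²))² = (5 + (4 + 180*182²))² = (5 + (4 + 180*33124))² = (5 + (4 + 5962320))² = (5 + 5962324)² = 5962329² = 35549367104241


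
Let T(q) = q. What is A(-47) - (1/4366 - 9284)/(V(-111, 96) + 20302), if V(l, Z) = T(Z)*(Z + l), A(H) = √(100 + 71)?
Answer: 40533943/82351492 + 3*√19 ≈ 13.569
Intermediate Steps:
A(H) = 3*√19 (A(H) = √171 = 3*√19)
V(l, Z) = Z*(Z + l)
A(-47) - (1/4366 - 9284)/(V(-111, 96) + 20302) = 3*√19 - (1/4366 - 9284)/(96*(96 - 111) + 20302) = 3*√19 - (1/4366 - 9284)/(96*(-15) + 20302) = 3*√19 - (-40533943)/(4366*(-1440 + 20302)) = 3*√19 - (-40533943)/(4366*18862) = 3*√19 - 1*(-40533943/82351492) = 3*√19 + 40533943/82351492 = 40533943/82351492 + 3*√19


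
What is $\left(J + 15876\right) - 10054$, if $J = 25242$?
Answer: $31064$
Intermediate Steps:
$\left(J + 15876\right) - 10054 = \left(25242 + 15876\right) - 10054 = 41118 - 10054 = 31064$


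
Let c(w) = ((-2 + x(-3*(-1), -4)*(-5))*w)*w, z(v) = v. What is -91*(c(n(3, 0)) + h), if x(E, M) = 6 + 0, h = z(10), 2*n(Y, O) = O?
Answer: -910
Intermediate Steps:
n(Y, O) = O/2
h = 10
x(E, M) = 6
c(w) = -32*w**2 (c(w) = ((-2 + 6*(-5))*w)*w = ((-2 - 30)*w)*w = (-32*w)*w = -32*w**2)
-91*(c(n(3, 0)) + h) = -91*(-32*((1/2)*0)**2 + 10) = -91*(-32*0**2 + 10) = -91*(-32*0 + 10) = -91*(0 + 10) = -91*10 = -910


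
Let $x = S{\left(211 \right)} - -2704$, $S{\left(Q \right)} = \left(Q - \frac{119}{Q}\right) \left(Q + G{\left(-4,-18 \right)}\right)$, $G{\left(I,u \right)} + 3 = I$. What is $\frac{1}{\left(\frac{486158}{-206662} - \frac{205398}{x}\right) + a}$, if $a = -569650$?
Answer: $- \frac{497463953356}{283383750408609063} \approx -1.7554 \cdot 10^{-6}$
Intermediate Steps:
$G{\left(I,u \right)} = -3 + I$
$S{\left(Q \right)} = \left(-7 + Q\right) \left(Q - \frac{119}{Q}\right)$ ($S{\left(Q \right)} = \left(Q - \frac{119}{Q}\right) \left(Q - 7\right) = \left(Q - \frac{119}{Q}\right) \left(-7 + Q\right) = \left(-7 + Q\right) \left(Q - \frac{119}{Q}\right)$)
$x = \frac{9628552}{211}$ ($x = \left(-119 + 211^{2} - 1477 + \frac{833}{211}\right) - -2704 = \left(-119 + 44521 - 1477 + 833 \cdot \frac{1}{211}\right) + 2704 = \left(-119 + 44521 - 1477 + \frac{833}{211}\right) + 2704 = \frac{9058008}{211} + 2704 = \frac{9628552}{211} \approx 45633.0$)
$\frac{1}{\left(\frac{486158}{-206662} - \frac{205398}{x}\right) + a} = \frac{1}{\left(\frac{486158}{-206662} - \frac{205398}{\frac{9628552}{211}}\right) - 569650} = \frac{1}{\left(486158 \left(- \frac{1}{206662}\right) - \frac{21669489}{4814276}\right) - 569650} = \frac{1}{\left(- \frac{243079}{103331} - \frac{21669489}{4814276}\right) - 569650} = \frac{1}{- \frac{3409379363663}{497463953356} - 569650} = \frac{1}{- \frac{283383750408609063}{497463953356}} = - \frac{497463953356}{283383750408609063}$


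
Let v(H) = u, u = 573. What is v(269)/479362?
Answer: 573/479362 ≈ 0.0011953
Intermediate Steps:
v(H) = 573
v(269)/479362 = 573/479362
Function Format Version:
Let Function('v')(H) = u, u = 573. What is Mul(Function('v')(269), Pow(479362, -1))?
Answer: Rational(573, 479362) ≈ 0.0011953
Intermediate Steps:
Function('v')(H) = 573
Mul(Function('v')(269), Pow(479362, -1)) = Mul(573, Pow(479362, -1)) = Mul(573, Rational(1, 479362)) = Rational(573, 479362)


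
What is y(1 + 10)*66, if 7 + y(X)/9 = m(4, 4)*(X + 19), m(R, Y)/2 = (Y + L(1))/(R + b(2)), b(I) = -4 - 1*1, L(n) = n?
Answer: -182358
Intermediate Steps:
b(I) = -5 (b(I) = -4 - 1 = -5)
m(R, Y) = 2*(1 + Y)/(-5 + R) (m(R, Y) = 2*((Y + 1)/(R - 5)) = 2*((1 + Y)/(-5 + R)) = 2*(1 + Y)/(-5 + R))
y(X) = -1773 - 90*X (y(X) = -63 + 9*((2*(1 + 4)/(-5 + 4))*(X + 19)) = -63 + 9*((2*5/(-1))*(19 + X)) = -63 + 9*((2*(-1)*5)*(19 + X)) = -63 + 9*(-10*(19 + X)) = -63 + 9*(-190 - 10*X) = -63 + (-1710 - 90*X) = -1773 - 90*X)
y(1 + 10)*66 = (-1773 - 90*(1 + 10))*66 = (-1773 - 90*11)*66 = (-1773 - 990)*66 = -2763*66 = -182358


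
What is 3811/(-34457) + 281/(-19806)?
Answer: -85163083/682455342 ≈ -0.12479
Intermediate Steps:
3811/(-34457) + 281/(-19806) = 3811*(-1/34457) + 281*(-1/19806) = -3811/34457 - 281/19806 = -85163083/682455342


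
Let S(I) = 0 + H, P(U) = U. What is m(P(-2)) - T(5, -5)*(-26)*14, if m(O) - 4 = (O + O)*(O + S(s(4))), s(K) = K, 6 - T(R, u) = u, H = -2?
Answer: 4024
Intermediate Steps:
T(R, u) = 6 - u
S(I) = -2 (S(I) = 0 - 2 = -2)
m(O) = 4 + 2*O*(-2 + O) (m(O) = 4 + (O + O)*(O - 2) = 4 + (2*O)*(-2 + O) = 4 + 2*O*(-2 + O))
m(P(-2)) - T(5, -5)*(-26)*14 = (4 - 4*(-2) + 2*(-2)**2) - (6 - 1*(-5))*(-26)*14 = (4 + 8 + 2*4) - (6 + 5)*(-26)*14 = (4 + 8 + 8) - 11*(-26)*14 = 20 - (-286)*14 = 20 - 1*(-4004) = 20 + 4004 = 4024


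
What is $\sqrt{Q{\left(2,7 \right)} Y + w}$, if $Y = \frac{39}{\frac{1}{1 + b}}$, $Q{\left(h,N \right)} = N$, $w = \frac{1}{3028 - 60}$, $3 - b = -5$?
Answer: $\frac{\sqrt{5410943734}}{1484} \approx 49.568$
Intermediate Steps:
$b = 8$ ($b = 3 - -5 = 3 + 5 = 8$)
$w = \frac{1}{2968} \approx 0.00033693$
$Y = 351$ ($Y = \frac{39}{\frac{1}{1 + 8}} = \frac{39}{\frac{1}{9}} = 39 \frac{1}{\frac{1}{9}} = 39 \cdot 9 = 351$)
$\sqrt{Q{\left(2,7 \right)} Y + w} = \sqrt{7 \cdot 351 + \frac{1}{2968}} = \sqrt{2457 + \frac{1}{2968}} = \sqrt{\frac{7292377}{2968}} = \frac{\sqrt{5410943734}}{1484}$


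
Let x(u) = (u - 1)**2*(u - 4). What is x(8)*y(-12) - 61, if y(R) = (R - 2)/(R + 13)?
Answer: -2805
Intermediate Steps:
y(R) = (-2 + R)/(13 + R)
x(u) = (-1 + u)**2*(-4 + u)
x(8)*y(-12) - 61 = ((-1 + 8)**2*(-4 + 8))*((-2 - 12)/(13 - 12)) - 61 = (7**2*4)*(-14/1) - 61 = (49*4)*(1*(-14)) - 61 = 196*(-14) - 61 = -2744 - 61 = -2805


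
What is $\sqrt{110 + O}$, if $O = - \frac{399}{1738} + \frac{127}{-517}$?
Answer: $\frac{\sqrt{6039796006}}{7426} \approx 10.465$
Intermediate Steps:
$O = - \frac{3529}{7426}$ ($O = \left(-399\right) \frac{1}{1738} + 127 \left(- \frac{1}{517}\right) = - \frac{399}{1738} - \frac{127}{517} = - \frac{3529}{7426} \approx -0.47522$)
$\sqrt{110 + O} = \sqrt{110 - \frac{3529}{7426}} = \sqrt{\frac{813331}{7426}} = \frac{\sqrt{6039796006}}{7426}$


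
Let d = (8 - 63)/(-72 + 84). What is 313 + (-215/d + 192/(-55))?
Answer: 19603/55 ≈ 356.42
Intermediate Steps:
d = -55/12 ≈ -4.5833
313 + (-215/d + 192/(-55)) = 313 + (-215/(-55/12) + 192/(-55)) = 313 + (-215*(-12/55) + 192*(-1/55)) = 313 + (516/11 - 192/55) = 313 + 2388/55 = 19603/55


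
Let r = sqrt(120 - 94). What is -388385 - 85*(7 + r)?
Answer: -388980 - 85*sqrt(26) ≈ -3.8941e+5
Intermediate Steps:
r = sqrt(26) ≈ 5.0990
-388385 - 85*(7 + r) = -388385 - 85*(7 + sqrt(26)) = -388385 + (-595 - 85*sqrt(26)) = -388980 - 85*sqrt(26)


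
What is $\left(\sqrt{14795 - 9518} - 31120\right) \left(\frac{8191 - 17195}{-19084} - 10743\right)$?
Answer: $\frac{1594980974240}{4771} - \frac{51252602 \sqrt{5277}}{4771} \approx 3.3353 \cdot 10^{8}$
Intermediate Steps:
$\left(\sqrt{14795 - 9518} - 31120\right) \left(\frac{8191 - 17195}{-19084} - 10743\right) = \left(\sqrt{5277} - 31120\right) \left(\left(8191 - 17195\right) \left(- \frac{1}{19084}\right) - 10743\right) = \left(-31120 + \sqrt{5277}\right) \left(\left(-9004\right) \left(- \frac{1}{19084}\right) - 10743\right) = \left(-31120 + \sqrt{5277}\right) \left(\frac{2251}{4771} - 10743\right) = \left(-31120 + \sqrt{5277}\right) \left(- \frac{51252602}{4771}\right) = \frac{1594980974240}{4771} - \frac{51252602 \sqrt{5277}}{4771}$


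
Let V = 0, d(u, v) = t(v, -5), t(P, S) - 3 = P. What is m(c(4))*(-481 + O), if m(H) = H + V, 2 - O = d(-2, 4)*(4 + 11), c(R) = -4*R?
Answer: 9344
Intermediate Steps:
t(P, S) = 3 + P
d(u, v) = 3 + v
O = -103 (O = 2 - (3 + 4)*(4 + 11) = 2 - 7*15 = 2 - 1*105 = 2 - 105 = -103)
m(H) = H (m(H) = H + 0 = H)
m(c(4))*(-481 + O) = (-4*4)*(-481 - 103) = -16*(-584) = 9344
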